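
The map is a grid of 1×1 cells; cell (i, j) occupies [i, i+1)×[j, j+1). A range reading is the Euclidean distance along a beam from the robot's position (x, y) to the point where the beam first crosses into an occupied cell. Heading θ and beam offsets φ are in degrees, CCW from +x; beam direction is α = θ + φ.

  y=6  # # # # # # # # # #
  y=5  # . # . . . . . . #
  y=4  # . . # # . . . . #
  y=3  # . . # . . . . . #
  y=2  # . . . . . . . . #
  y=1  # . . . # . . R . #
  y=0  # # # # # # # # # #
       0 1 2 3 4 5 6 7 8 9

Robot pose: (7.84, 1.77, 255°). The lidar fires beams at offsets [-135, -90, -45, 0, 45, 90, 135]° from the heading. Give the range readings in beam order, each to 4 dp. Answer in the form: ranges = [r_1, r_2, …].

ranges = [4.8844, 4.7524, 1.5400, 0.7972, 0.8891, 1.2009, 1.3395]

beam 1: φ=-135°, α=120°
  direction (-0.5000, 0.8660); cell (7,1); t to first gridline: x 1.6800, y 0.2656 (then +2.0000 / +1.1547)
    (7,2) via y @ 0.2656
    (7,3) via y @ 1.4203
    (6,3) via x @ 1.6800
    (6,4) via y @ 2.5750
    (5,4) via x @ 3.6800
    (5,5) via y @ 3.7297
    (5,6) via y @ 4.8844  # hit
  → r_1 = 4.8844
beam 2: φ=-90°, α=165°
  direction (-0.9659, 0.2588); cell (7,1); t to first gridline: x 0.8696, y 0.8887 (then +1.0353 / +3.8637)
    (6,1) via x @ 0.8696
    (6,2) via y @ 0.8887
    (5,2) via x @ 1.9049
    (4,2) via x @ 2.9402
    (3,2) via x @ 3.9755
    (3,3) via y @ 4.7524  # hit
  → r_2 = 4.7524
beam 3: φ=-45°, α=210°
  direction (-0.8660, -0.5000); cell (7,1); t to first gridline: x 0.9699, y 1.5400 (then +1.1547 / +2.0000)
    (6,1) via x @ 0.9699
    (6,0) via y @ 1.5400  # hit
  → r_3 = 1.5400
beam 4: φ=0°, α=255°
  direction (-0.2588, -0.9659); cell (7,1); t to first gridline: x 3.2455, y 0.7972 (then +3.8637 / +1.0353)
    (7,0) via y @ 0.7972  # hit
  → r_4 = 0.7972
beam 5: φ=45°, α=300°
  direction (0.5000, -0.8660); cell (7,1); t to first gridline: x 0.3200, y 0.8891 (then +2.0000 / +1.1547)
    (8,1) via x @ 0.3200
    (8,0) via y @ 0.8891  # hit
  → r_5 = 0.8891
beam 6: φ=90°, α=345°
  direction (0.9659, -0.2588); cell (7,1); t to first gridline: x 0.1656, y 2.9751 (then +1.0353 / +3.8637)
    (8,1) via x @ 0.1656
    (9,1) via x @ 1.2009  # hit
  → r_6 = 1.2009
beam 7: φ=135°, α=30°
  direction (0.8660, 0.5000); cell (7,1); t to first gridline: x 0.1848, y 0.4600 (then +1.1547 / +2.0000)
    (8,1) via x @ 0.1848
    (8,2) via y @ 0.4600
    (9,2) via x @ 1.3395  # hit
  → r_7 = 1.3395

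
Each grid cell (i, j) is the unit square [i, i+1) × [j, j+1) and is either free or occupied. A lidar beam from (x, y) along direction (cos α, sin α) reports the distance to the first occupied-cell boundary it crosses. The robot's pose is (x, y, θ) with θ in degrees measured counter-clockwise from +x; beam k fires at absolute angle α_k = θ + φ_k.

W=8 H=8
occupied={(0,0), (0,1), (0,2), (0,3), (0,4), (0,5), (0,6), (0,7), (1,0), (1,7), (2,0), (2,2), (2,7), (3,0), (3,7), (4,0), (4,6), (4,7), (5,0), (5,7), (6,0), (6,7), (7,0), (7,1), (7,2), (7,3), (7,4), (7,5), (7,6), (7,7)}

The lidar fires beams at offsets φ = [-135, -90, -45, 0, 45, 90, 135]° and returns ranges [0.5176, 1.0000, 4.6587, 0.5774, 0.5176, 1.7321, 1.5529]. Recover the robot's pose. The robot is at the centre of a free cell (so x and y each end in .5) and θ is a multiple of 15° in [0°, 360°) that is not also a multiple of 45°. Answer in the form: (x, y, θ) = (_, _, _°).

(x, y, θ) = (2.5, 1.5, 60°)

Enumerate (i+0.5, j+0.5, θ) over the 34 free cells and 16 admissible headings. For each, cast all 7 beams and compare to the given ranges.
  (2.5, 3.5, 285°): beam 1 = 1.7321 ≠ 0.5176 ✗
  (5.5, 6.5, 165°): beam 1 = 1.0000 ≠ 0.5176 ✗
  (6.5, 2.5, 165°): beam 1 = 0.5774 ≠ 0.5176 ✗
  …
  (2.5, 1.5, 60°): r_1=0.5176, r_2=1.0000, r_3=4.6587, r_4=0.5774, r_5=0.5176, r_6=1.7321, r_7=1.5529 — all match ✓
Unique over the lattice → pose = (2.5, 1.5, 60°).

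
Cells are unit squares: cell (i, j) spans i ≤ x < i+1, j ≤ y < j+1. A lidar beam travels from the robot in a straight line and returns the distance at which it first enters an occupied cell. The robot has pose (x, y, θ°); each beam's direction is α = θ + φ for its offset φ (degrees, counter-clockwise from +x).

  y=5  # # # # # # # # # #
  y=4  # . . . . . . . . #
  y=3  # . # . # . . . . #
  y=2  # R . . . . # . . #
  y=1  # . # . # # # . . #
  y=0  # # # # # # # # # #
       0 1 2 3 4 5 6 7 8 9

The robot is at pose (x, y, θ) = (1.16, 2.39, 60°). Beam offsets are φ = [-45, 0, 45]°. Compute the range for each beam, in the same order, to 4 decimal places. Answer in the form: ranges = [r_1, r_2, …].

ranges = [2.9402, 1.6800, 0.6182]

beam 1: φ=-45°, α=15°
  cosα=0.9659 sinα=0.2588 | (1,2) | tMaxX 0.8696 tMaxY 2.3569 | tΔX 1.0353 tΔY 3.8637
    t=0.8696 [x] (2,2)
    t=1.9049 [x] (3,2)
    t=2.3569 [y] (3,3)
    t=2.9402 [x] (4,3) — stop
  → r_1 = 2.9402
beam 2: φ=0°, α=60°
  cosα=0.5000 sinα=0.8660 | (1,2) | tMaxX 1.6800 tMaxY 0.7044 | tΔX 2.0000 tΔY 1.1547
    t=0.7044 [y] (1,3)
    t=1.6800 [x] (2,3) — stop
  → r_2 = 1.6800
beam 3: φ=45°, α=105°
  cosα=-0.2588 sinα=0.9659 | (1,2) | tMaxX 0.6182 tMaxY 0.6315 | tΔX 3.8637 tΔY 1.0353
    t=0.6182 [x] (0,2) — stop
  → r_3 = 0.6182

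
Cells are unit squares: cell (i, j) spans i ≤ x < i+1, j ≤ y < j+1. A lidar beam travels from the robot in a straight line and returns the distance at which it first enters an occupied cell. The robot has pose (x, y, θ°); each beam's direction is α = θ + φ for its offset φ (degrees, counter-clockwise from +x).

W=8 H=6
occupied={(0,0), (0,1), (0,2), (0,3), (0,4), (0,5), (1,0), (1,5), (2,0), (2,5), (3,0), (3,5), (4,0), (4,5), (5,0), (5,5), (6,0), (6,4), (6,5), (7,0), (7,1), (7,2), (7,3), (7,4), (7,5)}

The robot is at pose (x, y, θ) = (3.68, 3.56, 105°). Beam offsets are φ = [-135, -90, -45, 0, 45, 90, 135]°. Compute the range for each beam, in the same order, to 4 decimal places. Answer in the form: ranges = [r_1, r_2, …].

beam 1: φ=-135°, α=330°
  dir = (cos 330°, sin 330°) = (0.8660, -0.5000); from cell (3,3)
  next x-line at t=0.3695, next y-line at t=1.1200; Δt_x=1.1547, Δt_y=2.0000
    x: enter (4,3) at t=0.3695
    y: enter (4,2) at t=1.1200
    x: enter (5,2) at t=1.5242
    x: enter (6,2) at t=2.6789
    y: enter (6,1) at t=3.1200
    x: enter (7,1) at t=3.8336 ← occupied
  → r_1 = 3.8336
beam 2: φ=-90°, α=15°
  dir = (cos 15°, sin 15°) = (0.9659, 0.2588); from cell (3,3)
  next x-line at t=0.3313, next y-line at t=1.7000; Δt_x=1.0353, Δt_y=3.8637
    x: enter (4,3) at t=0.3313
    x: enter (5,3) at t=1.3666
    y: enter (5,4) at t=1.7000
    x: enter (6,4) at t=2.4018 ← occupied
  → r_2 = 2.4018
beam 3: φ=-45°, α=60°
  dir = (cos 60°, sin 60°) = (0.5000, 0.8660); from cell (3,3)
  next x-line at t=0.6400, next y-line at t=0.5081; Δt_x=2.0000, Δt_y=1.1547
    y: enter (3,4) at t=0.5081
    x: enter (4,4) at t=0.6400
    y: enter (4,5) at t=1.6628 ← occupied
  → r_3 = 1.6628
beam 4: φ=0°, α=105°
  dir = (cos 105°, sin 105°) = (-0.2588, 0.9659); from cell (3,3)
  next x-line at t=2.6273, next y-line at t=0.4555; Δt_x=3.8637, Δt_y=1.0353
    y: enter (3,4) at t=0.4555
    y: enter (3,5) at t=1.4908 ← occupied
  → r_4 = 1.4908
beam 5: φ=45°, α=150°
  dir = (cos 150°, sin 150°) = (-0.8660, 0.5000); from cell (3,3)
  next x-line at t=0.7852, next y-line at t=0.8800; Δt_x=1.1547, Δt_y=2.0000
    x: enter (2,3) at t=0.7852
    y: enter (2,4) at t=0.8800
    x: enter (1,4) at t=1.9399
    y: enter (1,5) at t=2.8800 ← occupied
  → r_5 = 2.8800
beam 6: φ=90°, α=195°
  dir = (cos 195°, sin 195°) = (-0.9659, -0.2588); from cell (3,3)
  next x-line at t=0.7040, next y-line at t=2.1637; Δt_x=1.0353, Δt_y=3.8637
    x: enter (2,3) at t=0.7040
    x: enter (1,3) at t=1.7393
    y: enter (1,2) at t=2.1637
    x: enter (0,2) at t=2.7745 ← occupied
  → r_6 = 2.7745
beam 7: φ=135°, α=240°
  dir = (cos 240°, sin 240°) = (-0.5000, -0.8660); from cell (3,3)
  next x-line at t=1.3600, next y-line at t=0.6466; Δt_x=2.0000, Δt_y=1.1547
    y: enter (3,2) at t=0.6466
    x: enter (2,2) at t=1.3600
    y: enter (2,1) at t=1.8013
    y: enter (2,0) at t=2.9560 ← occupied
  → r_7 = 2.9560

ranges = [3.8336, 2.4018, 1.6628, 1.4908, 2.8800, 2.7745, 2.9560]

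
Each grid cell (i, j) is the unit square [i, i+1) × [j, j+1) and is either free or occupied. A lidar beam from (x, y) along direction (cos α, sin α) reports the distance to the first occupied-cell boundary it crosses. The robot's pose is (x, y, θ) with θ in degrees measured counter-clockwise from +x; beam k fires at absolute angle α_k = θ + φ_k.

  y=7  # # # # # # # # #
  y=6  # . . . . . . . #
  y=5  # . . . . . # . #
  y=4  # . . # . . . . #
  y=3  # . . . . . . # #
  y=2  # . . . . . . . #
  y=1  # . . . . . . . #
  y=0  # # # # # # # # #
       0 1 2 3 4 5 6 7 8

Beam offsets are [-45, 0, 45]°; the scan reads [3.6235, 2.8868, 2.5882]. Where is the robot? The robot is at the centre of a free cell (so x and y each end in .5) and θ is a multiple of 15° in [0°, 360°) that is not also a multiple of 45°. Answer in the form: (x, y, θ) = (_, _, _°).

The pose lattice has 39·16 = 624 candidates. Test each by forward raycasting.
  (1.5, 3.5, 15°): beam 1 = 5.0000 ≠ 3.6235 ✗
  (4.5, 1.5, 105°): beam 1 = 4.0415 ≠ 3.6235 ✗
  (7.5, 1.5, 60°): beam 1 = 0.5176 ≠ 3.6235 ✗
  …
  (4.5, 3.5, 240°): r_1=3.6235, r_2=2.8868, r_3=2.5882 — all match ✓
Only this pose fits every beam.

(x, y, θ) = (4.5, 3.5, 240°)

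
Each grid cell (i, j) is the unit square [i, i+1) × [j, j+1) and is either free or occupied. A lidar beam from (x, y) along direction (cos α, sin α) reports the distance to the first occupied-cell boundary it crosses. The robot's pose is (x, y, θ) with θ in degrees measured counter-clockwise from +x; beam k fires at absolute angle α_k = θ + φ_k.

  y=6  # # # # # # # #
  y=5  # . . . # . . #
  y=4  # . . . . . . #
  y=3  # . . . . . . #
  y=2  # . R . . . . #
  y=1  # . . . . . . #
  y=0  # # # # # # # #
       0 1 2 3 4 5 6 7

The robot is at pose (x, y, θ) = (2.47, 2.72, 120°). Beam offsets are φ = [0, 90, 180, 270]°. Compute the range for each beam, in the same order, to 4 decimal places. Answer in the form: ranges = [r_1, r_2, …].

ranges = [2.9400, 1.6974, 1.9861, 5.2308]

beam 1: φ=0°, α=120°
  d=(-0.5000,0.8660)  start (2,2)  tX=0.9400 tY=0.3233  stride 1/|dx|=2.0000 1/|dy|=1.1547
    cross y-line → (2,3), t=0.3233
    cross x-line → (1,3), t=0.9400
    cross y-line → (1,4), t=1.4780
    cross y-line → (1,5), t=2.6327
    cross x-line → (0,5), t=2.9400 (wall)
  → r_1 = 2.9400
beam 2: φ=90°, α=210°
  d=(-0.8660,-0.5000)  start (2,2)  tX=0.5427 tY=1.4400  stride 1/|dx|=1.1547 1/|dy|=2.0000
    cross x-line → (1,2), t=0.5427
    cross y-line → (1,1), t=1.4400
    cross x-line → (0,1), t=1.6974 (wall)
  → r_2 = 1.6974
beam 3: φ=180°, α=300°
  d=(0.5000,-0.8660)  start (2,2)  tX=1.0600 tY=0.8314  stride 1/|dx|=2.0000 1/|dy|=1.1547
    cross y-line → (2,1), t=0.8314
    cross x-line → (3,1), t=1.0600
    cross y-line → (3,0), t=1.9861 (wall)
  → r_3 = 1.9861
beam 4: φ=270°, α=30°
  d=(0.8660,0.5000)  start (2,2)  tX=0.6120 tY=0.5600  stride 1/|dx|=1.1547 1/|dy|=2.0000
    cross y-line → (2,3), t=0.5600
    cross x-line → (3,3), t=0.6120
    cross x-line → (4,3), t=1.7667
    cross y-line → (4,4), t=2.5600
    cross x-line → (5,4), t=2.9214
    cross x-line → (6,4), t=4.0761
    cross y-line → (6,5), t=4.5600
    cross x-line → (7,5), t=5.2308 (wall)
  → r_4 = 5.2308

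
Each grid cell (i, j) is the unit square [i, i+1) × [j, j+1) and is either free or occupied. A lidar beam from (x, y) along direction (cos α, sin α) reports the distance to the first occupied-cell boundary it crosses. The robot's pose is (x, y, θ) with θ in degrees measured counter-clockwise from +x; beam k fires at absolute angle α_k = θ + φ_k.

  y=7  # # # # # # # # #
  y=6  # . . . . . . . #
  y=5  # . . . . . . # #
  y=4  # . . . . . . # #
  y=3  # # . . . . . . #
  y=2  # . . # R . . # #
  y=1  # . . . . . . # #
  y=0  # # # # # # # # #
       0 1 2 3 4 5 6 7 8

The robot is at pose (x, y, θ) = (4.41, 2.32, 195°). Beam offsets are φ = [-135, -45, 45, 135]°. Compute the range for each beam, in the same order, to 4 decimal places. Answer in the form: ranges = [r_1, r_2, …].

ranges = [5.4040, 0.4734, 1.5242, 2.6400]

beam 1: φ=-135°, α=60°
  d=(0.5000,0.8660)  start (4,2)  tX=1.1800 tY=0.7852  stride 1/|dx|=2.0000 1/|dy|=1.1547
    cross y-line → (4,3), t=0.7852
    cross x-line → (5,3), t=1.1800
    cross y-line → (5,4), t=1.9399
    cross y-line → (5,5), t=3.0946
    cross x-line → (6,5), t=3.1800
    cross y-line → (6,6), t=4.2493
    cross x-line → (7,6), t=5.1800
    cross y-line → (7,7), t=5.4040 (wall)
  → r_1 = 5.4040
beam 2: φ=-45°, α=150°
  d=(-0.8660,0.5000)  start (4,2)  tX=0.4734 tY=1.3600  stride 1/|dx|=1.1547 1/|dy|=2.0000
    cross x-line → (3,2), t=0.4734 (wall)
  → r_2 = 0.4734
beam 3: φ=45°, α=240°
  d=(-0.5000,-0.8660)  start (4,2)  tX=0.8200 tY=0.3695  stride 1/|dx|=2.0000 1/|dy|=1.1547
    cross y-line → (4,1), t=0.3695
    cross x-line → (3,1), t=0.8200
    cross y-line → (3,0), t=1.5242 (wall)
  → r_3 = 1.5242
beam 4: φ=135°, α=330°
  d=(0.8660,-0.5000)  start (4,2)  tX=0.6813 tY=0.6400  stride 1/|dx|=1.1547 1/|dy|=2.0000
    cross y-line → (4,1), t=0.6400
    cross x-line → (5,1), t=0.6813
    cross x-line → (6,1), t=1.8360
    cross y-line → (6,0), t=2.6400 (wall)
  → r_4 = 2.6400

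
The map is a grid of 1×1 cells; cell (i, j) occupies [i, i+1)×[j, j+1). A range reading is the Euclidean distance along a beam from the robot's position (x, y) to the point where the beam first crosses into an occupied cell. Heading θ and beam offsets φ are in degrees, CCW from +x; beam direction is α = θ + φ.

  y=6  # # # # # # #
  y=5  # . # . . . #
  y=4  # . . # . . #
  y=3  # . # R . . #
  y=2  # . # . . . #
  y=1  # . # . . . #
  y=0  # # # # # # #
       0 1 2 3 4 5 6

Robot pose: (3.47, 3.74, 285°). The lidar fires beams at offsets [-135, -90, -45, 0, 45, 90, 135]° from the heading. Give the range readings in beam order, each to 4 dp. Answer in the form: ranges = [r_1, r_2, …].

ranges = [0.5200, 0.4866, 0.9400, 2.8367, 2.9214, 2.6192, 0.3002]

beam 1: φ=-135°, α=150°
  direction (-0.8660, 0.5000); cell (3,3); t to first gridline: x 0.5427, y 0.5200 (then +1.1547 / +2.0000)
    (3,4) via y @ 0.5200  # hit
  → r_1 = 0.5200
beam 2: φ=-90°, α=195°
  direction (-0.9659, -0.2588); cell (3,3); t to first gridline: x 0.4866, y 2.8591 (then +1.0353 / +3.8637)
    (2,3) via x @ 0.4866  # hit
  → r_2 = 0.4866
beam 3: φ=-45°, α=240°
  direction (-0.5000, -0.8660); cell (3,3); t to first gridline: x 0.9400, y 0.8545 (then +2.0000 / +1.1547)
    (3,2) via y @ 0.8545
    (2,2) via x @ 0.9400  # hit
  → r_3 = 0.9400
beam 4: φ=0°, α=285°
  direction (0.2588, -0.9659); cell (3,3); t to first gridline: x 2.0478, y 0.7661 (then +3.8637 / +1.0353)
    (3,2) via y @ 0.7661
    (3,1) via y @ 1.8014
    (4,1) via x @ 2.0478
    (4,0) via y @ 2.8367  # hit
  → r_4 = 2.8367
beam 5: φ=45°, α=330°
  direction (0.8660, -0.5000); cell (3,3); t to first gridline: x 0.6120, y 1.4800 (then +1.1547 / +2.0000)
    (4,3) via x @ 0.6120
    (4,2) via y @ 1.4800
    (5,2) via x @ 1.7667
    (6,2) via x @ 2.9214  # hit
  → r_5 = 2.9214
beam 6: φ=90°, α=15°
  direction (0.9659, 0.2588); cell (3,3); t to first gridline: x 0.5487, y 1.0046 (then +1.0353 / +3.8637)
    (4,3) via x @ 0.5487
    (4,4) via y @ 1.0046
    (5,4) via x @ 1.5840
    (6,4) via x @ 2.6192  # hit
  → r_6 = 2.6192
beam 7: φ=135°, α=60°
  direction (0.5000, 0.8660); cell (3,3); t to first gridline: x 1.0600, y 0.3002 (then +2.0000 / +1.1547)
    (3,4) via y @ 0.3002  # hit
  → r_7 = 0.3002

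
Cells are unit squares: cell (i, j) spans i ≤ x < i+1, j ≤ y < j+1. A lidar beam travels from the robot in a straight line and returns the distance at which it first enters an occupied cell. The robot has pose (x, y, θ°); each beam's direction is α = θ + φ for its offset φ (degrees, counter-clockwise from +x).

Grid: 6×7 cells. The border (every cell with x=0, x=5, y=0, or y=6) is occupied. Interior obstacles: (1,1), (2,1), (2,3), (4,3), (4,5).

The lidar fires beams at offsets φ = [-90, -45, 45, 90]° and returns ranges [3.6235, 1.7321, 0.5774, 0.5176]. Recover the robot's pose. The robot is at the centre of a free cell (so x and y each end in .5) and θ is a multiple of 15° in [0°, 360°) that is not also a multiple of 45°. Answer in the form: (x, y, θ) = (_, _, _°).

(x, y, θ) = (4.5, 4.5, 255°)

The pose lattice has 15·16 = 240 candidates. Test each by forward raycasting.
  (3.5, 4.5, 60°): beam 1 = 1.0000 ≠ 3.6235 ✗
  (3.5, 1.5, 345°): beam 1 = 0.5176 ≠ 3.6235 ✗
  (3.5, 3.5, 105°): beam 1 = 0.5176 ≠ 3.6235 ✗
  (3.5, 1.5, 120°): beam 1 = 1.7321 ≠ 3.6235 ✗
  …
  (4.5, 4.5, 255°): r_1=3.6235, r_2=1.7321, r_3=0.5774, r_4=0.5176 — all match ✓
Unique over the lattice → pose = (4.5, 4.5, 255°).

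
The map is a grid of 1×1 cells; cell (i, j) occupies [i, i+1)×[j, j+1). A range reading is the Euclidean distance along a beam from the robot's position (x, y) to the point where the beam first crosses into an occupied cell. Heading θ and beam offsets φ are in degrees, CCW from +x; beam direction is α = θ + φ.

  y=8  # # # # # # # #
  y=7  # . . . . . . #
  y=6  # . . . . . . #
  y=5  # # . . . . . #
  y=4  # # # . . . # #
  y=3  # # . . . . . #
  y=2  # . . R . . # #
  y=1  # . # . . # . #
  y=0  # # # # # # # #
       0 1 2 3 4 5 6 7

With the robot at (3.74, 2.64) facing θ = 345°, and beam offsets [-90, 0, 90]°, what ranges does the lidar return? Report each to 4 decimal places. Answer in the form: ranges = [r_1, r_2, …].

beam 1: φ=-90°, α=255°
  dir = (cos 255°, sin 255°) = (-0.2588, -0.9659); from cell (3,2)
  next x-line at t=2.8591, next y-line at t=0.6626; Δt_x=3.8637, Δt_y=1.0353
    y: enter (3,1) at t=0.6626
    y: enter (3,0) at t=1.6979 ← occupied
  → r_1 = 1.6979
beam 2: φ=0°, α=345°
  dir = (cos 345°, sin 345°) = (0.9659, -0.2588); from cell (3,2)
  next x-line at t=0.2692, next y-line at t=2.4728; Δt_x=1.0353, Δt_y=3.8637
    x: enter (4,2) at t=0.2692
    x: enter (5,2) at t=1.3044
    x: enter (6,2) at t=2.3397 ← occupied
  → r_2 = 2.3397
beam 3: φ=90°, α=75°
  dir = (cos 75°, sin 75°) = (0.2588, 0.9659); from cell (3,2)
  next x-line at t=1.0046, next y-line at t=0.3727; Δt_x=3.8637, Δt_y=1.0353
    y: enter (3,3) at t=0.3727
    x: enter (4,3) at t=1.0046
    y: enter (4,4) at t=1.4080
    y: enter (4,5) at t=2.4433
    y: enter (4,6) at t=3.4785
    y: enter (4,7) at t=4.5138
    x: enter (5,7) at t=4.8683
    y: enter (5,8) at t=5.5491 ← occupied
  → r_3 = 5.5491

ranges = [1.6979, 2.3397, 5.5491]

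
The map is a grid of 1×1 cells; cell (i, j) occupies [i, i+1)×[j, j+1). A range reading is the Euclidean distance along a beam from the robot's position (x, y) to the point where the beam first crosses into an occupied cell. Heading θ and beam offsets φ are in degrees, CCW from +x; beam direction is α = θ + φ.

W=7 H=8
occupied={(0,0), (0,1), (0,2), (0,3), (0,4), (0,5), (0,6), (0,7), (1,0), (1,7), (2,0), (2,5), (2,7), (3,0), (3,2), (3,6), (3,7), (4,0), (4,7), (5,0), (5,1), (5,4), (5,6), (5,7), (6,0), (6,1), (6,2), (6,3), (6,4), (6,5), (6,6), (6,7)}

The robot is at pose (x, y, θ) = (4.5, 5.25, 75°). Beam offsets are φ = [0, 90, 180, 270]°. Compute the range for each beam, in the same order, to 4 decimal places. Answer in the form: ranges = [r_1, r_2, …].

ranges = [1.8117, 1.5529, 2.3294, 0.9659]

beam 1: φ=0°, α=75°
  d=(0.2588,0.9659)  start (4,5)  tX=1.9319 tY=0.7765  stride 1/|dx|=3.8637 1/|dy|=1.0353
    cross y-line → (4,6), t=0.7765
    cross y-line → (4,7), t=1.8117 (wall)
  → r_1 = 1.8117
beam 2: φ=90°, α=165°
  d=(-0.9659,0.2588)  start (4,5)  tX=0.5176 tY=2.8978  stride 1/|dx|=1.0353 1/|dy|=3.8637
    cross x-line → (3,5), t=0.5176
    cross x-line → (2,5), t=1.5529 (wall)
  → r_2 = 1.5529
beam 3: φ=180°, α=255°
  d=(-0.2588,-0.9659)  start (4,5)  tX=1.9319 tY=0.2588  stride 1/|dx|=3.8637 1/|dy|=1.0353
    cross y-line → (4,4), t=0.2588
    cross y-line → (4,3), t=1.2941
    cross x-line → (3,3), t=1.9319
    cross y-line → (3,2), t=2.3294 (wall)
  → r_3 = 2.3294
beam 4: φ=270°, α=345°
  d=(0.9659,-0.2588)  start (4,5)  tX=0.5176 tY=0.9659  stride 1/|dx|=1.0353 1/|dy|=3.8637
    cross x-line → (5,5), t=0.5176
    cross y-line → (5,4), t=0.9659 (wall)
  → r_4 = 0.9659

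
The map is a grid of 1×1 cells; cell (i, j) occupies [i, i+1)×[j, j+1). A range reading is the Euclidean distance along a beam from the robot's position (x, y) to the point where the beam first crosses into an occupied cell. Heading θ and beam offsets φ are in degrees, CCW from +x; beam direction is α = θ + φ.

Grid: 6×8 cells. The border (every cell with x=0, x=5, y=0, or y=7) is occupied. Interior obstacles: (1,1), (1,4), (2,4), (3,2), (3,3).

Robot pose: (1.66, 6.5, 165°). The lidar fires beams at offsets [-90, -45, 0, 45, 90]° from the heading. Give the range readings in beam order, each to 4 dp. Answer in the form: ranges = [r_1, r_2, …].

ranges = [0.5176, 0.5774, 0.6833, 0.7621, 1.5529]

beam 1: φ=-90°, α=75°
  cosα=0.2588 sinα=0.9659 | (1,6) | tMaxX 1.3137 tMaxY 0.5176 | tΔX 3.8637 tΔY 1.0353
    t=0.5176 [y] (1,7) — stop
  → r_1 = 0.5176
beam 2: φ=-45°, α=120°
  cosα=-0.5000 sinα=0.8660 | (1,6) | tMaxX 1.3200 tMaxY 0.5774 | tΔX 2.0000 tΔY 1.1547
    t=0.5774 [y] (1,7) — stop
  → r_2 = 0.5774
beam 3: φ=0°, α=165°
  cosα=-0.9659 sinα=0.2588 | (1,6) | tMaxX 0.6833 tMaxY 1.9319 | tΔX 1.0353 tΔY 3.8637
    t=0.6833 [x] (0,6) — stop
  → r_3 = 0.6833
beam 4: φ=45°, α=210°
  cosα=-0.8660 sinα=-0.5000 | (1,6) | tMaxX 0.7621 tMaxY 1.0000 | tΔX 1.1547 tΔY 2.0000
    t=0.7621 [x] (0,6) — stop
  → r_4 = 0.7621
beam 5: φ=90°, α=255°
  cosα=-0.2588 sinα=-0.9659 | (1,6) | tMaxX 2.5500 tMaxY 0.5176 | tΔX 3.8637 tΔY 1.0353
    t=0.5176 [y] (1,5)
    t=1.5529 [y] (1,4) — stop
  → r_5 = 1.5529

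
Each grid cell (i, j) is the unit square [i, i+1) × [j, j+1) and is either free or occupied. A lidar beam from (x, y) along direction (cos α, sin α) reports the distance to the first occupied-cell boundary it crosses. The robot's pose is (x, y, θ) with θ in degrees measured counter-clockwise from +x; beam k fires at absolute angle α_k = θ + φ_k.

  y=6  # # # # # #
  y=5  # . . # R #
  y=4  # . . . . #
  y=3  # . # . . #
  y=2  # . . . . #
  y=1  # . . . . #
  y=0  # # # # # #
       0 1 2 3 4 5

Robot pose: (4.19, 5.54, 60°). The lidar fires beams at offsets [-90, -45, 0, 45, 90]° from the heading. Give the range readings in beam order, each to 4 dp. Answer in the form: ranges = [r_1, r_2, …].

ranges = [0.9353, 0.8386, 0.5312, 0.4762, 0.2194]

beam 1: φ=-90°, α=330°
  d=(0.8660,-0.5000)  start (4,5)  tX=0.9353 tY=1.0800  stride 1/|dx|=1.1547 1/|dy|=2.0000
    cross x-line → (5,5), t=0.9353 (wall)
  → r_1 = 0.9353
beam 2: φ=-45°, α=15°
  d=(0.9659,0.2588)  start (4,5)  tX=0.8386 tY=1.7773  stride 1/|dx|=1.0353 1/|dy|=3.8637
    cross x-line → (5,5), t=0.8386 (wall)
  → r_2 = 0.8386
beam 3: φ=0°, α=60°
  d=(0.5000,0.8660)  start (4,5)  tX=1.6200 tY=0.5312  stride 1/|dx|=2.0000 1/|dy|=1.1547
    cross y-line → (4,6), t=0.5312 (wall)
  → r_3 = 0.5312
beam 4: φ=45°, α=105°
  d=(-0.2588,0.9659)  start (4,5)  tX=0.7341 tY=0.4762  stride 1/|dx|=3.8637 1/|dy|=1.0353
    cross y-line → (4,6), t=0.4762 (wall)
  → r_4 = 0.4762
beam 5: φ=90°, α=150°
  d=(-0.8660,0.5000)  start (4,5)  tX=0.2194 tY=0.9200  stride 1/|dx|=1.1547 1/|dy|=2.0000
    cross x-line → (3,5), t=0.2194 (wall)
  → r_5 = 0.2194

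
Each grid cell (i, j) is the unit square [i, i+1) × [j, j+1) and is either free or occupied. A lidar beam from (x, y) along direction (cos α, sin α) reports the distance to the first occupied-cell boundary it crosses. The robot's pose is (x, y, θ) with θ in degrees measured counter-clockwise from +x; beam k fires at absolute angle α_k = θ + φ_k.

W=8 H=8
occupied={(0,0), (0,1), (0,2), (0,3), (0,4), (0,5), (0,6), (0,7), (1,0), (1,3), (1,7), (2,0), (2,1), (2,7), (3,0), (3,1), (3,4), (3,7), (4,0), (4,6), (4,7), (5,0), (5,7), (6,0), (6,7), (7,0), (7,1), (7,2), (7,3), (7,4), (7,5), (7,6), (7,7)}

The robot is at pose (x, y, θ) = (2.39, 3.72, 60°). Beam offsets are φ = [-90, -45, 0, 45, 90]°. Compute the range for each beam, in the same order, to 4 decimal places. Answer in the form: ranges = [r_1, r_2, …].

beam 1: φ=-90°, α=330°
  d=(0.8660,-0.5000)  start (2,3)  tX=0.7044 tY=1.4400  stride 1/|dx|=1.1547 1/|dy|=2.0000
    cross x-line → (3,3), t=0.7044
    cross y-line → (3,2), t=1.4400
    cross x-line → (4,2), t=1.8591
    cross x-line → (5,2), t=3.0138
    cross y-line → (5,1), t=3.4400
    cross x-line → (6,1), t=4.1685
    cross x-line → (7,1), t=5.3232 (wall)
  → r_1 = 5.3232
beam 2: φ=-45°, α=15°
  d=(0.9659,0.2588)  start (2,3)  tX=0.6315 tY=1.0818  stride 1/|dx|=1.0353 1/|dy|=3.8637
    cross x-line → (3,3), t=0.6315
    cross y-line → (3,4), t=1.0818 (wall)
  → r_2 = 1.0818
beam 3: φ=0°, α=60°
  d=(0.5000,0.8660)  start (2,3)  tX=1.2200 tY=0.3233  stride 1/|dx|=2.0000 1/|dy|=1.1547
    cross y-line → (2,4), t=0.3233
    cross x-line → (3,4), t=1.2200 (wall)
  → r_3 = 1.2200
beam 4: φ=45°, α=105°
  d=(-0.2588,0.9659)  start (2,3)  tX=1.5068 tY=0.2899  stride 1/|dx|=3.8637 1/|dy|=1.0353
    cross y-line → (2,4), t=0.2899
    cross y-line → (2,5), t=1.3252
    cross x-line → (1,5), t=1.5068
    cross y-line → (1,6), t=2.3604
    cross y-line → (1,7), t=3.3957 (wall)
  → r_4 = 3.3957
beam 5: φ=90°, α=150°
  d=(-0.8660,0.5000)  start (2,3)  tX=0.4503 tY=0.5600  stride 1/|dx|=1.1547 1/|dy|=2.0000
    cross x-line → (1,3), t=0.4503 (wall)
  → r_5 = 0.4503

ranges = [5.3232, 1.0818, 1.2200, 3.3957, 0.4503]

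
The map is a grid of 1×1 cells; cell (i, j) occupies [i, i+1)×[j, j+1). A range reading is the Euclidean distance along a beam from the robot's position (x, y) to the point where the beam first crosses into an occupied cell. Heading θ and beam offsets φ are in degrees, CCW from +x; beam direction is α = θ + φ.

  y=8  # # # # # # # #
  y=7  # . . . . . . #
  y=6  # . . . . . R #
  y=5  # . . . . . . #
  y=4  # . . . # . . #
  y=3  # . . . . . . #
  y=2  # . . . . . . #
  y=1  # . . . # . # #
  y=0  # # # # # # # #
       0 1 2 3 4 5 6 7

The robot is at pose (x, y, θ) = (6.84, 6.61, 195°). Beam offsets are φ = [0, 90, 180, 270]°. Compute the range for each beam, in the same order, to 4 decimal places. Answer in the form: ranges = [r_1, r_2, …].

beam 1: φ=0°, α=195°
  direction (-0.9659, -0.2588); cell (6,6); t to first gridline: x 0.8696, y 2.3569 (then +1.0353 / +3.8637)
    (5,6) via x @ 0.8696
    (4,6) via x @ 1.9049
    (4,5) via y @ 2.3569
    (3,5) via x @ 2.9402
    (2,5) via x @ 3.9755
    (1,5) via x @ 5.0107
    (0,5) via x @ 6.0460  # hit
  → r_1 = 6.0460
beam 2: φ=90°, α=285°
  direction (0.2588, -0.9659); cell (6,6); t to first gridline: x 0.6182, y 0.6315 (then +3.8637 / +1.0353)
    (7,6) via x @ 0.6182  # hit
  → r_2 = 0.6182
beam 3: φ=180°, α=15°
  direction (0.9659, 0.2588); cell (6,6); t to first gridline: x 0.1656, y 1.5068 (then +1.0353 / +3.8637)
    (7,6) via x @ 0.1656  # hit
  → r_3 = 0.1656
beam 4: φ=270°, α=105°
  direction (-0.2588, 0.9659); cell (6,6); t to first gridline: x 3.2455, y 0.4038 (then +3.8637 / +1.0353)
    (6,7) via y @ 0.4038
    (6,8) via y @ 1.4390  # hit
  → r_4 = 1.4390

ranges = [6.0460, 0.6182, 0.1656, 1.4390]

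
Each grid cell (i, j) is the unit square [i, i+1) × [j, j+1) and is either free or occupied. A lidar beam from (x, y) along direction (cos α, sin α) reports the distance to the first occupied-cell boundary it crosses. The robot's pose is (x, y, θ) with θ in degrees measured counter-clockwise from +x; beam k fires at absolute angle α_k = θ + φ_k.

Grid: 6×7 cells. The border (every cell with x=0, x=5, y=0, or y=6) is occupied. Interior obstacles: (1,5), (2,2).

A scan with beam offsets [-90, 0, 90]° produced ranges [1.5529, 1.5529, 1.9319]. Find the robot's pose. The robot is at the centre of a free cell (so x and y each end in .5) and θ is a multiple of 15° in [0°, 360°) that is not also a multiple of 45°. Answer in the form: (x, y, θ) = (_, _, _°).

Candidates: 18 free-cell centres × 16 headings = 288 poses. Raycast each; keep the one whose scan matches to 4 dp.
  (4.5, 4.5, 165°): beam 2 = 2.5882 ≠ 1.5529 ✗
  (1.5, 1.5, 150°): beam 1 = 1.0000 ≠ 1.5529 ✗
  (4.5, 4.5, 120°): beam 1 = 0.5774 ≠ 1.5529 ✗
  (3.5, 4.5, 15°): beam 1 = 3.6235 ≠ 1.5529 ✗
  …
  (3.5, 4.5, 75°): r_1=1.5529, r_2=1.5529, r_3=1.9319 — all match ✓
Only this pose fits every beam.

(x, y, θ) = (3.5, 4.5, 75°)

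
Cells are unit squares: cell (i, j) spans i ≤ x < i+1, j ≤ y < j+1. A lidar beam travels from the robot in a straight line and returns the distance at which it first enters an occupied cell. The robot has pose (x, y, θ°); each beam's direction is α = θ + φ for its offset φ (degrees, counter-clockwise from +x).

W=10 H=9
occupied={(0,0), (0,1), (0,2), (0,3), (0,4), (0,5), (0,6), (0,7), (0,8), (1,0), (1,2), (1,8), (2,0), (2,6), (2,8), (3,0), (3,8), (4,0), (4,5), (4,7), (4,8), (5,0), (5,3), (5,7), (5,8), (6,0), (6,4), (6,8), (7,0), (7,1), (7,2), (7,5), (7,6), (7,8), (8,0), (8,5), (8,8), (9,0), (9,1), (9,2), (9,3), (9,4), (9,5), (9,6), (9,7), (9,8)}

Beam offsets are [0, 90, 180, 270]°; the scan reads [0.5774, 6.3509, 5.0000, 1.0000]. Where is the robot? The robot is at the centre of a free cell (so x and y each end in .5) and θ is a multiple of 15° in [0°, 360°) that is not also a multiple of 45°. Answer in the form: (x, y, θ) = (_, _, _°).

(x, y, θ) = (3.5, 1.5, 300°)

Enumerate (i+0.5, j+0.5, θ) over the 44 free cells and 16 admissible headings. For each, cast all 4 beams and compare to the given ranges.
  (5.5, 1.5, 345°): beam 1 = 1.5529 ≠ 0.5774 ✗
  (6.5, 6.5, 255°): beam 1 = 1.5529 ≠ 0.5774 ✗
  (3.5, 1.5, 255°): beam 1 = 0.5176 ≠ 0.5774 ✗
  (1.5, 6.5, 120°): beam 1 = 1.0000 ≠ 0.5774 ✗
  (8.5, 7.5, 150°): beam 1 = 1.0000 ≠ 0.5774 ✗
  …
  (3.5, 1.5, 300°): r_1=0.5774, r_2=6.3509, r_3=5.0000, r_4=1.0000 — all match ✓
Only this pose fits every beam.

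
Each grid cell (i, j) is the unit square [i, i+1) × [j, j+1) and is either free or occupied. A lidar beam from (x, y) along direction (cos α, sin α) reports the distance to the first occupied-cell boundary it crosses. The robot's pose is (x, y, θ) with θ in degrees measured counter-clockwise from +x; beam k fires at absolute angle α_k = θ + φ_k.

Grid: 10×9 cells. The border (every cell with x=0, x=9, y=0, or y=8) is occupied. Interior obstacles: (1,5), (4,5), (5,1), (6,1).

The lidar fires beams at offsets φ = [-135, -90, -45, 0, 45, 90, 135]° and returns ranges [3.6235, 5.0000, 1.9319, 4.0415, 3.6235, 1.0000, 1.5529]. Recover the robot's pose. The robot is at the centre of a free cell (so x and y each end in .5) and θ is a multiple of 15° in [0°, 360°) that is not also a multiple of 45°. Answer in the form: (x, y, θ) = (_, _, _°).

(x, y, θ) = (2.5, 4.5, 60°)

Candidates: 52 free-cell centres × 16 headings = 832 poses. Raycast each; keep the one whose scan matches to 4 dp.
  (3.5, 1.5, 285°): beam 1 = 2.8868 ≠ 3.6235 ✗
  (6.5, 5.5, 75°): beam 1 = 5.0000 ≠ 3.6235 ✗
  (7.5, 3.5, 120°): beam 1 = 1.5529 ≠ 3.6235 ✗
  (3.5, 3.5, 345°): beam 1 = 2.8868 ≠ 3.6235 ✗
  (7.5, 1.5, 300°): beam 1 = 0.5176 ≠ 3.6235 ✗
  …
  (2.5, 4.5, 60°): r_1=3.6235, r_2=5.0000, r_3=1.9319, r_4=4.0415, r_5=3.6235, r_6=1.0000, r_7=1.5529 — all match ✓
No second candidate reproduces the full scan.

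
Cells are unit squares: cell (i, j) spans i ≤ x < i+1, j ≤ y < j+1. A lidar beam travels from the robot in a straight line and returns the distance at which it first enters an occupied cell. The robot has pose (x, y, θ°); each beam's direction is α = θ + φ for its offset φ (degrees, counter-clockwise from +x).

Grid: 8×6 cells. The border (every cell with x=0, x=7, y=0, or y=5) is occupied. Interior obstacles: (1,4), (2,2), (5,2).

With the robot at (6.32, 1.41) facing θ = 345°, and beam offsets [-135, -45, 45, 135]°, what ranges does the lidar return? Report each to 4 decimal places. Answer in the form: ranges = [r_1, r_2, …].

ranges = [0.8200, 0.4734, 0.7852, 0.6813]

beam 1: φ=-135°, α=210°
  direction (-0.8660, -0.5000); cell (6,1); t to first gridline: x 0.3695, y 0.8200 (then +1.1547 / +2.0000)
    (5,1) via x @ 0.3695
    (5,0) via y @ 0.8200  # hit
  → r_1 = 0.8200
beam 2: φ=-45°, α=300°
  direction (0.5000, -0.8660); cell (6,1); t to first gridline: x 1.3600, y 0.4734 (then +2.0000 / +1.1547)
    (6,0) via y @ 0.4734  # hit
  → r_2 = 0.4734
beam 3: φ=45°, α=30°
  direction (0.8660, 0.5000); cell (6,1); t to first gridline: x 0.7852, y 1.1800 (then +1.1547 / +2.0000)
    (7,1) via x @ 0.7852  # hit
  → r_3 = 0.7852
beam 4: φ=135°, α=120°
  direction (-0.5000, 0.8660); cell (6,1); t to first gridline: x 0.6400, y 0.6813 (then +2.0000 / +1.1547)
    (5,1) via x @ 0.6400
    (5,2) via y @ 0.6813  # hit
  → r_4 = 0.6813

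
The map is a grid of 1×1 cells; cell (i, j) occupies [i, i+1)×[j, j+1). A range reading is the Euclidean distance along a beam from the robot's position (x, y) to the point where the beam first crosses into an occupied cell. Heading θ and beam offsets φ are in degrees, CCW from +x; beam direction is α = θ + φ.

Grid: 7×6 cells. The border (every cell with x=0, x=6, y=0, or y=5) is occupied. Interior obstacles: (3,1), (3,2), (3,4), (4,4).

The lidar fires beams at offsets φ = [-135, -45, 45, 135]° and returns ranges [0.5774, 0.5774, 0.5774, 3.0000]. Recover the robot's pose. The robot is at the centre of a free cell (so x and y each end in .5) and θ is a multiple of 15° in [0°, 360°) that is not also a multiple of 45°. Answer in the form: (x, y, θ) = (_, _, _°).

The pose lattice has 16·16 = 256 candidates. Test each by forward raycasting.
  (1.5, 3.5, 285°): beam 2 = 1.0000 ≠ 0.5774 ✗
  (2.5, 1.5, 150°): beam 1 = 0.5176 ≠ 0.5774 ✗
  (4.5, 3.5, 15°): beam 1 = 1.0000 ≠ 0.5774 ✗
  (1.5, 1.5, 300°): beam 1 = 0.5176 ≠ 0.5774 ✗
  …
  (5.5, 4.5, 105°): r_1=0.5774, r_2=0.5774, r_3=0.5774, r_4=3.0000 — all match ✓
No second candidate reproduces the full scan.

(x, y, θ) = (5.5, 4.5, 105°)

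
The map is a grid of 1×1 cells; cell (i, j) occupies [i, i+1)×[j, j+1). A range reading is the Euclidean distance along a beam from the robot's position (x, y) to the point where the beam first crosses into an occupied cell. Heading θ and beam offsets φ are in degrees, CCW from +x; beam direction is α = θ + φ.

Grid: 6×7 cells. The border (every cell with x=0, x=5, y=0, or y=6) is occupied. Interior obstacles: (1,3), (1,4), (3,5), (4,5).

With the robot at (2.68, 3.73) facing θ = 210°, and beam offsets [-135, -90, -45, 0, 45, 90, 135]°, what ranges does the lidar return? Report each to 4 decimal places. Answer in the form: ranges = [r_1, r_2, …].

ranges = [1.3148, 1.3600, 0.7040, 0.7852, 2.8263, 3.1523, 2.4018]

beam 1: φ=-135°, α=75°
  dir = (cos 75°, sin 75°) = (0.2588, 0.9659); from cell (2,3)
  next x-line at t=1.2364, next y-line at t=0.2795; Δt_x=3.8637, Δt_y=1.0353
    y: enter (2,4) at t=0.2795
    x: enter (3,4) at t=1.2364
    y: enter (3,5) at t=1.3148 ← occupied
  → r_1 = 1.3148
beam 2: φ=-90°, α=120°
  dir = (cos 120°, sin 120°) = (-0.5000, 0.8660); from cell (2,3)
  next x-line at t=1.3600, next y-line at t=0.3118; Δt_x=2.0000, Δt_y=1.1547
    y: enter (2,4) at t=0.3118
    x: enter (1,4) at t=1.3600 ← occupied
  → r_2 = 1.3600
beam 3: φ=-45°, α=165°
  dir = (cos 165°, sin 165°) = (-0.9659, 0.2588); from cell (2,3)
  next x-line at t=0.7040, next y-line at t=1.0432; Δt_x=1.0353, Δt_y=3.8637
    x: enter (1,3) at t=0.7040 ← occupied
  → r_3 = 0.7040
beam 4: φ=0°, α=210°
  dir = (cos 210°, sin 210°) = (-0.8660, -0.5000); from cell (2,3)
  next x-line at t=0.7852, next y-line at t=1.4600; Δt_x=1.1547, Δt_y=2.0000
    x: enter (1,3) at t=0.7852 ← occupied
  → r_4 = 0.7852
beam 5: φ=45°, α=255°
  dir = (cos 255°, sin 255°) = (-0.2588, -0.9659); from cell (2,3)
  next x-line at t=2.6273, next y-line at t=0.7558; Δt_x=3.8637, Δt_y=1.0353
    y: enter (2,2) at t=0.7558
    y: enter (2,1) at t=1.7910
    x: enter (1,1) at t=2.6273
    y: enter (1,0) at t=2.8263 ← occupied
  → r_5 = 2.8263
beam 6: φ=90°, α=300°
  dir = (cos 300°, sin 300°) = (0.5000, -0.8660); from cell (2,3)
  next x-line at t=0.6400, next y-line at t=0.8429; Δt_x=2.0000, Δt_y=1.1547
    x: enter (3,3) at t=0.6400
    y: enter (3,2) at t=0.8429
    y: enter (3,1) at t=1.9976
    x: enter (4,1) at t=2.6400
    y: enter (4,0) at t=3.1523 ← occupied
  → r_6 = 3.1523
beam 7: φ=135°, α=345°
  dir = (cos 345°, sin 345°) = (0.9659, -0.2588); from cell (2,3)
  next x-line at t=0.3313, next y-line at t=2.8205; Δt_x=1.0353, Δt_y=3.8637
    x: enter (3,3) at t=0.3313
    x: enter (4,3) at t=1.3666
    x: enter (5,3) at t=2.4018 ← occupied
  → r_7 = 2.4018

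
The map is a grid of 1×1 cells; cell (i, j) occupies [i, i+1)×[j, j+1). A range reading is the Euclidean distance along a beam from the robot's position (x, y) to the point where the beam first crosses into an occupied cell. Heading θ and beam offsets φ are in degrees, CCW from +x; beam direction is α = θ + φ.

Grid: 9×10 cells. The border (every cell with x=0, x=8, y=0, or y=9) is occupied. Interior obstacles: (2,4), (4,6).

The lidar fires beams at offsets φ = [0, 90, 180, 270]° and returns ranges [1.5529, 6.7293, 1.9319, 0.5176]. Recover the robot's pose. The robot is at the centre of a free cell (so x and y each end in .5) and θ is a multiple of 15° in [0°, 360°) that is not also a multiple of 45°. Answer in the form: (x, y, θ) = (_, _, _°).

Candidates: 54 free-cell centres × 16 headings = 864 poses. Raycast each; keep the one whose scan matches to 4 dp.
  (4.5, 7.5, 330°): beam 1 = 4.0415 ≠ 1.5529 ✗
  (4.5, 2.5, 60°): beam 1 = 7.0000 ≠ 1.5529 ✗
  (6.5, 6.5, 300°): beam 1 = 3.0000 ≠ 1.5529 ✗
  (3.5, 5.5, 30°): beam 1 = 1.0000 ≠ 1.5529 ✗
  (7.5, 2.5, 60°): beam 1 = 1.0000 ≠ 1.5529 ✗
  …
  (1.5, 2.5, 285°): r_1=1.5529, r_2=6.7293, r_3=1.9319, r_4=0.5176 — all match ✓
Unique over the lattice → pose = (1.5, 2.5, 285°).

(x, y, θ) = (1.5, 2.5, 285°)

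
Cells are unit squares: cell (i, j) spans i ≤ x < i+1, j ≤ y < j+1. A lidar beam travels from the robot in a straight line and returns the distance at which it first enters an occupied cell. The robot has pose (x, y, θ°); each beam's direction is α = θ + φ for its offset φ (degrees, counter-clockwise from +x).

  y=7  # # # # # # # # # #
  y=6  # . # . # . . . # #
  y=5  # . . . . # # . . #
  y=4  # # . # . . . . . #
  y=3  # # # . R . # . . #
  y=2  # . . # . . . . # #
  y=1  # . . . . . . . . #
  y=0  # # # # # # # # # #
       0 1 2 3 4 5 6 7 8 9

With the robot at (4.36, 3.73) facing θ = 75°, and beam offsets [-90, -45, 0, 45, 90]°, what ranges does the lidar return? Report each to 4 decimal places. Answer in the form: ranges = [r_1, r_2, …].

ranges = [1.6979, 2.5400, 2.3501, 0.7200, 1.0432]

beam 1: φ=-90°, α=345°
  direction (0.9659, -0.2588); cell (4,3); t to first gridline: x 0.6626, y 2.8205 (then +1.0353 / +3.8637)
    (5,3) via x @ 0.6626
    (6,3) via x @ 1.6979  # hit
  → r_1 = 1.6979
beam 2: φ=-45°, α=30°
  direction (0.8660, 0.5000); cell (4,3); t to first gridline: x 0.7390, y 0.5400 (then +1.1547 / +2.0000)
    (4,4) via y @ 0.5400
    (5,4) via x @ 0.7390
    (6,4) via x @ 1.8937
    (6,5) via y @ 2.5400  # hit
  → r_2 = 2.5400
beam 3: φ=0°, α=75°
  direction (0.2588, 0.9659); cell (4,3); t to first gridline: x 2.4728, y 0.2795 (then +3.8637 / +1.0353)
    (4,4) via y @ 0.2795
    (4,5) via y @ 1.3148
    (4,6) via y @ 2.3501  # hit
  → r_3 = 2.3501
beam 4: φ=45°, α=120°
  direction (-0.5000, 0.8660); cell (4,3); t to first gridline: x 0.7200, y 0.3118 (then +2.0000 / +1.1547)
    (4,4) via y @ 0.3118
    (3,4) via x @ 0.7200  # hit
  → r_4 = 0.7200
beam 5: φ=90°, α=165°
  direction (-0.9659, 0.2588); cell (4,3); t to first gridline: x 0.3727, y 1.0432 (then +1.0353 / +3.8637)
    (3,3) via x @ 0.3727
    (3,4) via y @ 1.0432  # hit
  → r_5 = 1.0432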